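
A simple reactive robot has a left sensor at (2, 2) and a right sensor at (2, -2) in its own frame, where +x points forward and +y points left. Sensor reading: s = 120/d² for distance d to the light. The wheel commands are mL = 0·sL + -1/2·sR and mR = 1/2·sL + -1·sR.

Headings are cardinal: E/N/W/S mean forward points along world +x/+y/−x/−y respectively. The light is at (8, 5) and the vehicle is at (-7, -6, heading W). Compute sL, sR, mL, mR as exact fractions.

left sensor world pos  = (-9, -8); dL² = 458
right sensor world pos = (-9, -4); dR² = 370
sL = 120/458 = 60/229
sR = 120/370 = 12/37
mL = 0·sL + -1/2·sR = -6/37
mR = 1/2·sL + -1·sR = -1638/8473

60/229 12/37 -6/37 -1638/8473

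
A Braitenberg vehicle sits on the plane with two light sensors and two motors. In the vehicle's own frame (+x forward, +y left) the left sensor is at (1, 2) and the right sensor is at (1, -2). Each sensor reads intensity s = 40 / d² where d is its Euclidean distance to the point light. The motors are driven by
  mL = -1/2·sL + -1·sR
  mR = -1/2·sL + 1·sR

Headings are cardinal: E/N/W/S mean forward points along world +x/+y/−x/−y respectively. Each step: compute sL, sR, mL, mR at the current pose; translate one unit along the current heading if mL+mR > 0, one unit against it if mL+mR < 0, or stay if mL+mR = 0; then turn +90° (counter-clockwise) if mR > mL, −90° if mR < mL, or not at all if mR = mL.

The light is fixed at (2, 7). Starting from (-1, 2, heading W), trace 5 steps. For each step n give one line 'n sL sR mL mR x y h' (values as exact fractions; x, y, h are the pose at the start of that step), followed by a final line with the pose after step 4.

n=0: pose=(-1,2,W); sL=8/13, sR=8/5; mL=-124/65, mR=84/65; mL+mR=-8/13 → advance -1; mR−mL=16/5 → turn +1·90°
n=1: pose=(0,2,S); sL=10/9, sR=10/13; mL=-155/117, mR=25/117; mL+mR=-10/9 → advance -1; mR−mL=20/13 → turn +1·90°
n=2: pose=(0,3,E); sL=8, sR=40/37; mL=-188/37, mR=-108/37; mL+mR=-8 → advance -1; mR−mL=80/37 → turn +1·90°
n=3: pose=(-1,3,N); sL=20/17, sR=4; mL=-78/17, mR=58/17; mL+mR=-20/17 → advance -1; mR−mL=8 → turn +1·90°
n=4: pose=(-1,2,W); sL=8/13, sR=8/5; mL=-124/65, mR=84/65; mL+mR=-8/13 → advance -1; mR−mL=16/5 → turn +1·90°

0 8/13 8/5 -124/65 84/65 -1 2 W
1 10/9 10/13 -155/117 25/117 0 2 S
2 8 40/37 -188/37 -108/37 0 3 E
3 20/17 4 -78/17 58/17 -1 3 N
4 8/13 8/5 -124/65 84/65 -1 2 W
final 0 2 S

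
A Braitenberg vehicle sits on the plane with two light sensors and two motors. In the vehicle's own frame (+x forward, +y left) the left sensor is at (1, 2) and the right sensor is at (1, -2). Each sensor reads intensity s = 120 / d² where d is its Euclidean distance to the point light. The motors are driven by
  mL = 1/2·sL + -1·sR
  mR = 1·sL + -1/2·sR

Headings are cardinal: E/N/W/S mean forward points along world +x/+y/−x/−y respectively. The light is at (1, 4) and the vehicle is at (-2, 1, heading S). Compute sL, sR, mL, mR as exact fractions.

left sensor world pos  = (0, 0); dL² = 17
right sensor world pos = (-4, 0); dR² = 41
sL = 120/17 = 120/17
sR = 120/41 = 120/41
mL = 1/2·sL + -1·sR = 420/697
mR = 1·sL + -1/2·sR = 3900/697

120/17 120/41 420/697 3900/697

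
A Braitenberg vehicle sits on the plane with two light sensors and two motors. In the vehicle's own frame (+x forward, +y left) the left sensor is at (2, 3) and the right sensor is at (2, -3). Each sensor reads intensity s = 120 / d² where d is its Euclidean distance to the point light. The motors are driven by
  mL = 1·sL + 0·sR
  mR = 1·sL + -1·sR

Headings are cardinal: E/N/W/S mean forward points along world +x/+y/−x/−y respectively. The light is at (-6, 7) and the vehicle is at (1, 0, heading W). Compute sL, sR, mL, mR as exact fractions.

24/25 120/41 24/25 -2016/1025

left sensor world pos  = (-1, -3); dL² = 125
right sensor world pos = (-1, 3); dR² = 41
sL = 120/125 = 24/25
sR = 120/41 = 120/41
mL = 1·sL + 0·sR = 24/25
mR = 1·sL + -1·sR = -2016/1025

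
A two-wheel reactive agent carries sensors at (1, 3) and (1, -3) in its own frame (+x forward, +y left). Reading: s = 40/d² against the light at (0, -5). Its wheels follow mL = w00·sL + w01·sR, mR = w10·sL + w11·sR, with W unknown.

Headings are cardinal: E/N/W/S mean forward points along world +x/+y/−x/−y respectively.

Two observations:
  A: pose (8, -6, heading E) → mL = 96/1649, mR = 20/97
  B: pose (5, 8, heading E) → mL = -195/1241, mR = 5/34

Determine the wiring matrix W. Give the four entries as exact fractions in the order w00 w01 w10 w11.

1 -1 0 1/2

obs A: pose=(8,-6,E) → sL=8/17, sR=40/97, mL=96/1649, mR=20/97
obs B: pose=(5,8,E) → sL=10/73, sR=5/17, mL=-195/1241, mR=5/34
sensor matrix S = [[8/17, 40/97], [10/73, 5/17]]; det S = 167640/2046409
solve [mL_A; mL_B] = S·[w00; w01] and [mR_A; mR_B] = S·[w10; w11]:
  w00 = 1, w01 = -1, w10 = 0, w11 = 1/2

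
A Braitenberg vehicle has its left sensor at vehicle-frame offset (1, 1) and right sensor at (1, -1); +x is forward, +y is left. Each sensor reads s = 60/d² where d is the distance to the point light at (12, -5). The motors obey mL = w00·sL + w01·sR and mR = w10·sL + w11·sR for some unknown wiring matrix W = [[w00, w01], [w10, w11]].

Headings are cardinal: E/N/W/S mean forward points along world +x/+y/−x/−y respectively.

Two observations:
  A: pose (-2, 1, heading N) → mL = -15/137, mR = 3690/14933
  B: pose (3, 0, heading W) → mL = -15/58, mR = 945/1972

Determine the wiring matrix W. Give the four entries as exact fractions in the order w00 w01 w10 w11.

-1/2 0 1/2 1/2

obs A: pose=(-2,1,N) → sL=30/137, sR=30/109, mL=-15/137, mR=3690/14933
obs B: pose=(3,0,W) → sL=15/29, sR=15/34, mL=-15/58, mR=945/1972
sensor matrix S = [[30/137, 30/109], [15/29, 15/34]]; det S = -336825/7361969
solve [mL_A; mL_B] = S·[w00; w01] and [mR_A; mR_B] = S·[w10; w11]:
  w00 = -1/2, w01 = 0, w10 = 1/2, w11 = 1/2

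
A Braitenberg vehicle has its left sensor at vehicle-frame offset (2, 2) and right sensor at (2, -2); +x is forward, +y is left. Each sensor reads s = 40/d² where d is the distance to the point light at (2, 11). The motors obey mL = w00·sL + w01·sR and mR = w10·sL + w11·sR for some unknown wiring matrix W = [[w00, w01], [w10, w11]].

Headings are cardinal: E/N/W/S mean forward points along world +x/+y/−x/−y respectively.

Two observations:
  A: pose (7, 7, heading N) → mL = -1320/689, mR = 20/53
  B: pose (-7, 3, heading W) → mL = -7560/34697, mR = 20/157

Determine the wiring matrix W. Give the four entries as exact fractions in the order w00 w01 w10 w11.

obs A: pose=(7,7,N) → sL=40/13, sR=40/53, mL=-1320/689, mR=20/53
obs B: pose=(-7,3,W) → sL=40/221, sR=40/157, mL=-7560/34697, mR=20/157
sensor matrix S = [[40/13, 40/53], [40/221, 40/157]]; det S = 1190400/1838941
solve [mL_A; mL_B] = S·[w00; w01] and [mR_A; mR_B] = S·[w10; w11]:
  w00 = -1/2, w01 = -1/2, w10 = 0, w11 = 1/2

-1/2 -1/2 0 1/2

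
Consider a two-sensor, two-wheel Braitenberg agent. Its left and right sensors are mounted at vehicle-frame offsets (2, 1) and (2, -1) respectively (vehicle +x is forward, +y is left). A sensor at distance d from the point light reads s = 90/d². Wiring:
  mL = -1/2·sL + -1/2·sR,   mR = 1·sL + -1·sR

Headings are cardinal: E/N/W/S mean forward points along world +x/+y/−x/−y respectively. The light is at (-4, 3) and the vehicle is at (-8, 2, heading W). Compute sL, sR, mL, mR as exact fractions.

left sensor world pos  = (-10, 1); dL² = 40
right sensor world pos = (-10, 3); dR² = 36
sL = 90/40 = 9/4
sR = 90/36 = 5/2
mL = -1/2·sL + -1/2·sR = -19/8
mR = 1·sL + -1·sR = -1/4

9/4 5/2 -19/8 -1/4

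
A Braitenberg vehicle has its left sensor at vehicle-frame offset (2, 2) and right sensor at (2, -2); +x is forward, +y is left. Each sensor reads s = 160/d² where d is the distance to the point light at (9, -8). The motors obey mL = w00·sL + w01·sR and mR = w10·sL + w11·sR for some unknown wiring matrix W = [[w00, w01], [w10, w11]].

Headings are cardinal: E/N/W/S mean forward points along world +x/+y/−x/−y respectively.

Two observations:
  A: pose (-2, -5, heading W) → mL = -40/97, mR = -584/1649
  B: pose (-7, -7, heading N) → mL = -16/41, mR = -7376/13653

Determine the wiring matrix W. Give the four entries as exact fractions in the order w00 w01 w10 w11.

obs A: pose=(-2,-5,W) → sL=16/17, sR=80/97, mL=-40/97, mR=-584/1649
obs B: pose=(-7,-7,N) → sL=160/333, sR=32/41, mL=-16/41, mR=-7376/13653
sensor matrix S = [[16/17, 80/97], [160/333, 32/41]]; det S = 7616512/22513797
solve [mL_A; mL_B] = S·[w00; w01] and [mR_A; mR_B] = S·[w10; w11]:
  w00 = 0, w01 = -1/2, w10 = 1/2, w11 = -1

0 -1/2 1/2 -1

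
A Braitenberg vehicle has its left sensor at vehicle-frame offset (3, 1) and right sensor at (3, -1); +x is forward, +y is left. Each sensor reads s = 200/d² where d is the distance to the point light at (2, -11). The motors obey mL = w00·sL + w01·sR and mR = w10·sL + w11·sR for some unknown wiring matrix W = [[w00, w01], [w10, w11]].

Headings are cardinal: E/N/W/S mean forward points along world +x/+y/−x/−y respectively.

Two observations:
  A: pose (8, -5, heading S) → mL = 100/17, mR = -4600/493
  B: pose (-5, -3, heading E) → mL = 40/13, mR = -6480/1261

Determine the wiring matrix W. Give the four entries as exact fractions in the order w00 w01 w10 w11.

obs A: pose=(8,-5,S) → sL=100/29, sR=100/17, mL=100/17, mR=-4600/493
obs B: pose=(-5,-3,E) → sL=200/97, sR=40/13, mL=40/13, mR=-6480/1261
sensor matrix S = [[100/29, 100/17], [200/97, 40/13]]; det S = -944000/621673
solve [mL_A; mL_B] = S·[w00; w01] and [mR_A; mR_B] = S·[w10; w11]:
  w00 = 0, w01 = 1, w10 = -1, w11 = -1

0 1 -1 -1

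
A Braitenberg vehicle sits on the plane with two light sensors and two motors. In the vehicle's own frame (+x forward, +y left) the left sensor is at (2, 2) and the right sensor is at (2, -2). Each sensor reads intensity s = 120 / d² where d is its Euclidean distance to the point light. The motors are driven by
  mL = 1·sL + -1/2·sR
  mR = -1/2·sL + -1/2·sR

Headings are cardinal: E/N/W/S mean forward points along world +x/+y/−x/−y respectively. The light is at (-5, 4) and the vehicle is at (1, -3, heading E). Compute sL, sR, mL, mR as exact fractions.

left sensor world pos  = (3, -1); dL² = 89
right sensor world pos = (3, -5); dR² = 145
sL = 120/89 = 120/89
sR = 120/145 = 24/29
mL = 1·sL + -1/2·sR = 2412/2581
mR = -1/2·sL + -1/2·sR = -2808/2581

120/89 24/29 2412/2581 -2808/2581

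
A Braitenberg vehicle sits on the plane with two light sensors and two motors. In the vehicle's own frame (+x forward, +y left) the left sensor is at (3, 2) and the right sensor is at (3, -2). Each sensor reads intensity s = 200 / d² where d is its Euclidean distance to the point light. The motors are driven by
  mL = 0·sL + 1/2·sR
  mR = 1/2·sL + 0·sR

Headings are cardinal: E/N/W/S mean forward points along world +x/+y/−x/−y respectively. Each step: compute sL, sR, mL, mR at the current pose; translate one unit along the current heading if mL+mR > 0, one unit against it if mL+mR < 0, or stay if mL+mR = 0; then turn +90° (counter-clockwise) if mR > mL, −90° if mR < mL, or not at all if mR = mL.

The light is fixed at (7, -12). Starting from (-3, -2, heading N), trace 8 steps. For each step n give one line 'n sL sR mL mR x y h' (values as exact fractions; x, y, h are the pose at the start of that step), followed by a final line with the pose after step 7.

n=0: pose=(-3,-2,N); sL=200/313, sR=200/233; mL=100/233, mR=100/313; mL+mR=54600/72929 → advance +1; mR−mL=-8000/72929 → turn -1·90°
n=1: pose=(-3,-1,E); sL=100/109, sR=20/13; mL=10/13, mR=50/109; mL+mR=1740/1417 → advance +1; mR−mL=-440/1417 → turn -1·90°
n=2: pose=(-2,-1,S); sL=200/113, sR=40/37; mL=20/37, mR=100/113; mL+mR=5960/4181 → advance +1; mR−mL=1440/4181 → turn +1·90°
n=3: pose=(-2,-2,E); sL=10/9, sR=2; mL=1, mR=5/9; mL+mR=14/9 → advance +1; mR−mL=-4/9 → turn -1·90°
n=4: pose=(-1,-2,S); sL=40/17, sR=200/149; mL=100/149, mR=20/17; mL+mR=4680/2533 → advance +1; mR−mL=1280/2533 → turn +1·90°
n=5: pose=(-1,-3,E); sL=100/73, sR=100/37; mL=50/37, mR=50/73; mL+mR=5500/2701 → advance +1; mR−mL=-1800/2701 → turn -1·90°
n=6: pose=(0,-3,S); sL=200/61, sR=200/117; mL=100/117, mR=100/61; mL+mR=17800/7137 → advance +1; mR−mL=5600/7137 → turn +1·90°
n=7: pose=(0,-4,E); sL=50/29, sR=50/13; mL=25/13, mR=25/29; mL+mR=1050/377 → advance +1; mR−mL=-400/377 → turn -1·90°

0 200/313 200/233 100/233 100/313 -3 -2 N
1 100/109 20/13 10/13 50/109 -3 -1 E
2 200/113 40/37 20/37 100/113 -2 -1 S
3 10/9 2 1 5/9 -2 -2 E
4 40/17 200/149 100/149 20/17 -1 -2 S
5 100/73 100/37 50/37 50/73 -1 -3 E
6 200/61 200/117 100/117 100/61 0 -3 S
7 50/29 50/13 25/13 25/29 0 -4 E
final 1 -4 S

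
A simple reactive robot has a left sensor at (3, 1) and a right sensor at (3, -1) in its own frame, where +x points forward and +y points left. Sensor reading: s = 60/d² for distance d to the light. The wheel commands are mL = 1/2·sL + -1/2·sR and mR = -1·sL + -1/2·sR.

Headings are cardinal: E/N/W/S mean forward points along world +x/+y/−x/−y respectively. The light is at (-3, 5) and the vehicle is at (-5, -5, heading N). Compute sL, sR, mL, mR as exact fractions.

30/29 6/5 -12/145 -237/145

left sensor world pos  = (-6, -2); dL² = 58
right sensor world pos = (-4, -2); dR² = 50
sL = 60/58 = 30/29
sR = 60/50 = 6/5
mL = 1/2·sL + -1/2·sR = -12/145
mR = -1·sL + -1/2·sR = -237/145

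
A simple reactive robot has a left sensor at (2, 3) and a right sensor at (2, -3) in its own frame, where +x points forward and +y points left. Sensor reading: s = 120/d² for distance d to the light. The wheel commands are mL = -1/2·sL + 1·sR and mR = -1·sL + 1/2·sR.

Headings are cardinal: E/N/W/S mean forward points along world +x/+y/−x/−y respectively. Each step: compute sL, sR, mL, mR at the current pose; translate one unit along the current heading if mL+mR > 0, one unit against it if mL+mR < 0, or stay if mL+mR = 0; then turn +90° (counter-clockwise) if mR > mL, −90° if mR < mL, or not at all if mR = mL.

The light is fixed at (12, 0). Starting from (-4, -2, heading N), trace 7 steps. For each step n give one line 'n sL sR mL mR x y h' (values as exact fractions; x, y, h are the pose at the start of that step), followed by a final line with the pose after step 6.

n=0: pose=(-4,-2,N); sL=120/361, sR=120/169; mL=33180/61009, mR=1380/61009; mL+mR=34560/61009 → advance +1; mR−mL=-31800/61009 → turn -1·90°
n=1: pose=(-4,-1,E); sL=3/5, sR=30/53; mL=141/530, mR=-84/265; mL+mR=-27/530 → advance -1; mR−mL=-309/530 → turn -1·90°
n=2: pose=(-5,-1,S); sL=24/41, sR=120/409; mL=12/16769, mR=-7356/16769; mL+mR=-7344/16769 → advance -1; mR−mL=-7368/16769 → turn -1·90°
n=3: pose=(-5,0,W); sL=12/37, sR=12/37; mL=6/37, mR=-6/37; mL+mR=0 → advance +0; mR−mL=-12/37 → turn -1·90°
n=4: pose=(-5,0,N); sL=30/101, sR=3/5; mL=228/505, mR=3/1010; mL+mR=459/1010 → advance +1; mR−mL=-453/1010 → turn -1·90°
n=5: pose=(-5,1,E); sL=120/241, sR=120/229; mL=15180/55189, mR=-13020/55189; mL+mR=2160/55189 → advance +1; mR−mL=-28200/55189 → turn -1·90°
n=6: pose=(-4,1,S); sL=12/17, sR=60/181; mL=-66/3077, mR=-1662/3077; mL+mR=-1728/3077 → advance -1; mR−mL=-1596/3077 → turn -1·90°

0 120/361 120/169 33180/61009 1380/61009 -4 -2 N
1 3/5 30/53 141/530 -84/265 -4 -1 E
2 24/41 120/409 12/16769 -7356/16769 -5 -1 S
3 12/37 12/37 6/37 -6/37 -5 0 W
4 30/101 3/5 228/505 3/1010 -5 0 N
5 120/241 120/229 15180/55189 -13020/55189 -5 1 E
6 12/17 60/181 -66/3077 -1662/3077 -4 1 S
final -4 2 W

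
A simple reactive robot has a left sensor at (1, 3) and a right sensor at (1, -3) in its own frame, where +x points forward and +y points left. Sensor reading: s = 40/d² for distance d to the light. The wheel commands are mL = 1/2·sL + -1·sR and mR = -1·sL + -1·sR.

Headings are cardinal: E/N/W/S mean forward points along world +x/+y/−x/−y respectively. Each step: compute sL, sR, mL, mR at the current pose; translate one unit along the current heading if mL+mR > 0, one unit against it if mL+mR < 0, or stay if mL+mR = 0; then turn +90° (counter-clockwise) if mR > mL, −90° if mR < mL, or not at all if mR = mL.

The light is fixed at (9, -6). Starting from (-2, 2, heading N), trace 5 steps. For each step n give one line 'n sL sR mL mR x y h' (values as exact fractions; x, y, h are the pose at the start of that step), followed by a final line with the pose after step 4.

n=0: pose=(-2,2,N); sL=40/277, sR=8/29; mL=-1636/8033, mR=-3376/8033; mL+mR=-5012/8033 → advance -1; mR−mL=-60/277 → turn -1·90°
n=1: pose=(-2,1,E); sL=1/5, sR=10/29; mL=-71/290, mR=-79/145; mL+mR=-229/290 → advance -1; mR−mL=-3/10 → turn -1·90°
n=2: pose=(-3,1,S); sL=40/117, sR=40/261; mL=20/1131, mR=-560/1131; mL+mR=-180/377 → advance -1; mR−mL=-20/39 → turn -1·90°
n=3: pose=(-3,2,W); sL=20/97, sR=4/29; mL=-98/2813, mR=-968/2813; mL+mR=-1066/2813 → advance -1; mR−mL=-30/97 → turn -1·90°
n=4: pose=(-2,2,N); sL=40/277, sR=8/29; mL=-1636/8033, mR=-3376/8033; mL+mR=-5012/8033 → advance -1; mR−mL=-60/277 → turn -1·90°

0 40/277 8/29 -1636/8033 -3376/8033 -2 2 N
1 1/5 10/29 -71/290 -79/145 -2 1 E
2 40/117 40/261 20/1131 -560/1131 -3 1 S
3 20/97 4/29 -98/2813 -968/2813 -3 2 W
4 40/277 8/29 -1636/8033 -3376/8033 -2 2 N
final -2 1 E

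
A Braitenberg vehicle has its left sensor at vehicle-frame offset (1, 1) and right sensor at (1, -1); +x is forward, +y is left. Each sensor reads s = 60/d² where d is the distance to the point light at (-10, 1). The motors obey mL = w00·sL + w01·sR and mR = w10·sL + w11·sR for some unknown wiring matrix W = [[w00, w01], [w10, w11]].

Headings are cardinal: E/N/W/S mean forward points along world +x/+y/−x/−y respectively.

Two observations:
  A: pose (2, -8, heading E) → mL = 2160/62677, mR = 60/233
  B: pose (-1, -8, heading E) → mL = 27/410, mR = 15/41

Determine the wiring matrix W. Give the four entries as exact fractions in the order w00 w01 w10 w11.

1 -1 1 0

obs A: pose=(2,-8,E) → sL=60/233, sR=60/269, mL=2160/62677, mR=60/233
obs B: pose=(-1,-8,E) → sL=15/41, sR=3/10, mL=27/410, mR=15/41
sensor matrix S = [[60/233, 60/269], [15/41, 3/10]]; det S = -11178/2569757
solve [mL_A; mL_B] = S·[w00; w01] and [mR_A; mR_B] = S·[w10; w11]:
  w00 = 1, w01 = -1, w10 = 1, w11 = 0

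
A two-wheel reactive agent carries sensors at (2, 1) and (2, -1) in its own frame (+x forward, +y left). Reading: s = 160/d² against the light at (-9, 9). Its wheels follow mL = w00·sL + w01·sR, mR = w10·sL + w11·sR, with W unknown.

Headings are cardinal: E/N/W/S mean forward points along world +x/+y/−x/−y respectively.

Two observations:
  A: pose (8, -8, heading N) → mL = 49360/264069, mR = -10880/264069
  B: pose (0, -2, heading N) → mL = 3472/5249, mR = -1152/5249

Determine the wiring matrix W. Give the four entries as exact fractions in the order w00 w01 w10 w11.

1 -1/2 -1 1

obs A: pose=(8,-8,N) → sL=160/481, sR=160/549, mL=49360/264069, mR=-10880/264069
obs B: pose=(0,-2,N) → sL=32/29, sR=160/181, mL=3472/5249, mR=-1152/5249
sensor matrix S = [[160/481, 160/549], [32/29, 160/181]]; det S = -38174720/1386098181
solve [mL_A; mL_B] = S·[w00; w01] and [mR_A; mR_B] = S·[w10; w11]:
  w00 = 1, w01 = -1/2, w10 = -1, w11 = 1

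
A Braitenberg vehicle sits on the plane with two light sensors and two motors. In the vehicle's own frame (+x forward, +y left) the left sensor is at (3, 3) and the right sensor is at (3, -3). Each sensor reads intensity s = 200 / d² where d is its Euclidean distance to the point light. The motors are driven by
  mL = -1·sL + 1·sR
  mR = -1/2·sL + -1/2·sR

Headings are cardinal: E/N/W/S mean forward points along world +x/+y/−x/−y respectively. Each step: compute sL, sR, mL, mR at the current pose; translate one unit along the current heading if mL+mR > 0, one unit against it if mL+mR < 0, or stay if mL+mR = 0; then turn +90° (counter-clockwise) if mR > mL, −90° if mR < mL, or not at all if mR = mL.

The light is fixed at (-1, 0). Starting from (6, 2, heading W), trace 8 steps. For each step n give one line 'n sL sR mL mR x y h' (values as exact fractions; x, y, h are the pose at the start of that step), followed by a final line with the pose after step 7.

n=0: pose=(6,2,W); sL=200/17, sR=200/41; mL=-4800/697, mR=-5800/697; mL+mR=-10600/697 → advance -1; mR−mL=-1000/697 → turn -1·90°
n=1: pose=(7,2,N); sL=4, sR=100/73; mL=-192/73, mR=-196/73; mL+mR=-388/73 → advance -1; mR−mL=-4/73 → turn -1·90°
n=2: pose=(7,1,E); sL=200/137, sR=8/5; mL=96/685, mR=-1048/685; mL+mR=-952/685 → advance -1; mR−mL=-1144/685 → turn -1·90°
n=3: pose=(6,1,S); sL=25/13, sR=10; mL=105/13, mR=-155/26; mL+mR=55/26 → advance +1; mR−mL=-365/26 → turn -1·90°
n=4: pose=(6,0,W); sL=8, sR=8; mL=0, mR=-8; mL+mR=-8 → advance -1; mR−mL=-8 → turn -1·90°
n=5: pose=(7,0,N); sL=100/17, sR=20/13; mL=-960/221, mR=-820/221; mL+mR=-1780/221 → advance -1; mR−mL=140/221 → turn +1·90°
n=6: pose=(7,-1,W); sL=200/41, sR=200/29; mL=2400/1189, mR=-7000/1189; mL+mR=-4600/1189 → advance -1; mR−mL=-9400/1189 → turn -1·90°
n=7: pose=(8,-1,N); sL=5, sR=50/37; mL=-135/37, mR=-235/74; mL+mR=-505/74 → advance -1; mR−mL=35/74 → turn +1·90°

0 200/17 200/41 -4800/697 -5800/697 6 2 W
1 4 100/73 -192/73 -196/73 7 2 N
2 200/137 8/5 96/685 -1048/685 7 1 E
3 25/13 10 105/13 -155/26 6 1 S
4 8 8 0 -8 6 0 W
5 100/17 20/13 -960/221 -820/221 7 0 N
6 200/41 200/29 2400/1189 -7000/1189 7 -1 W
7 5 50/37 -135/37 -235/74 8 -1 N
final 8 -2 W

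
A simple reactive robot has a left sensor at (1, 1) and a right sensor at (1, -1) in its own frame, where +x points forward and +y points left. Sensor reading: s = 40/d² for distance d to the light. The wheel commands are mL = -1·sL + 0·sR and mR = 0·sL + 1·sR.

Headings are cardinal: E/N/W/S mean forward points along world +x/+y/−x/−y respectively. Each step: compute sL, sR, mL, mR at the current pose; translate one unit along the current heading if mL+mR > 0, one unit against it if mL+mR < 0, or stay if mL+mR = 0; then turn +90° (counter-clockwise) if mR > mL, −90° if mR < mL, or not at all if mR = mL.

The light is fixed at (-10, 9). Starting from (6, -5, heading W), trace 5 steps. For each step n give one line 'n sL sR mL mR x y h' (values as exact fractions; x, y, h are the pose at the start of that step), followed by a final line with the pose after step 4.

0 4/45 20/197 -4/45 20/197 6 -5 W
1 40/481 40/421 -40/481 40/421 5 -5 S
2 10/113 5/64 -10/113 5/64 5 -6 E
3 8/73 40/421 -8/73 40/421 4 -6 N
4 20/229 20/197 -20/229 20/197 4 -7 W
final 3 -7 S

n=0: pose=(6,-5,W); sL=4/45, sR=20/197; mL=-4/45, mR=20/197; mL+mR=112/8865 → advance +1; mR−mL=1688/8865 → turn +1·90°
n=1: pose=(5,-5,S); sL=40/481, sR=40/421; mL=-40/481, mR=40/421; mL+mR=2400/202501 → advance +1; mR−mL=36080/202501 → turn +1·90°
n=2: pose=(5,-6,E); sL=10/113, sR=5/64; mL=-10/113, mR=5/64; mL+mR=-75/7232 → advance -1; mR−mL=1205/7232 → turn +1·90°
n=3: pose=(4,-6,N); sL=8/73, sR=40/421; mL=-8/73, mR=40/421; mL+mR=-448/30733 → advance -1; mR−mL=6288/30733 → turn +1·90°
n=4: pose=(4,-7,W); sL=20/229, sR=20/197; mL=-20/229, mR=20/197; mL+mR=640/45113 → advance +1; mR−mL=8520/45113 → turn +1·90°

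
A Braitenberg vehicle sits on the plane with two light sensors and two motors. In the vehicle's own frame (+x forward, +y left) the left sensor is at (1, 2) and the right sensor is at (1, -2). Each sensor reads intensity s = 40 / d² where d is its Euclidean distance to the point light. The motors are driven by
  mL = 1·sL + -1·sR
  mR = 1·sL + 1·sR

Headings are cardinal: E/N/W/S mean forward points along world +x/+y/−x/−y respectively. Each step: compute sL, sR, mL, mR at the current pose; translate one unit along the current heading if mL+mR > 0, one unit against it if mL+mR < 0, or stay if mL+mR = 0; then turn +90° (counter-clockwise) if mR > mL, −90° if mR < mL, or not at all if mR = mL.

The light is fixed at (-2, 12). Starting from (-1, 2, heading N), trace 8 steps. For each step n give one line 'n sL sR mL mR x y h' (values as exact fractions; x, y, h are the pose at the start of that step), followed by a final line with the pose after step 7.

n=0: pose=(-1,2,N); sL=20/41, sR=4/9; mL=16/369, mR=344/369; mL+mR=40/41 → advance +1; mR−mL=8/9 → turn +1·90°
n=1: pose=(-1,3,W); sL=40/121, sR=40/49; mL=-2880/5929, mR=6800/5929; mL+mR=80/121 → advance +1; mR−mL=80/49 → turn +1·90°
n=2: pose=(-2,3,S); sL=5/13, sR=5/13; mL=0, mR=10/13; mL+mR=10/13 → advance +1; mR−mL=10/13 → turn +1·90°
n=3: pose=(-2,2,E); sL=8/13, sR=8/29; mL=128/377, mR=336/377; mL+mR=16/13 → advance +1; mR−mL=16/29 → turn +1·90°
n=4: pose=(-1,2,N); sL=20/41, sR=4/9; mL=16/369, mR=344/369; mL+mR=40/41 → advance +1; mR−mL=8/9 → turn +1·90°
n=5: pose=(-1,3,W); sL=40/121, sR=40/49; mL=-2880/5929, mR=6800/5929; mL+mR=80/121 → advance +1; mR−mL=80/49 → turn +1·90°
n=6: pose=(-2,3,S); sL=5/13, sR=5/13; mL=0, mR=10/13; mL+mR=10/13 → advance +1; mR−mL=10/13 → turn +1·90°
n=7: pose=(-2,2,E); sL=8/13, sR=8/29; mL=128/377, mR=336/377; mL+mR=16/13 → advance +1; mR−mL=16/29 → turn +1·90°

0 20/41 4/9 16/369 344/369 -1 2 N
1 40/121 40/49 -2880/5929 6800/5929 -1 3 W
2 5/13 5/13 0 10/13 -2 3 S
3 8/13 8/29 128/377 336/377 -2 2 E
4 20/41 4/9 16/369 344/369 -1 2 N
5 40/121 40/49 -2880/5929 6800/5929 -1 3 W
6 5/13 5/13 0 10/13 -2 3 S
7 8/13 8/29 128/377 336/377 -2 2 E
final -1 2 N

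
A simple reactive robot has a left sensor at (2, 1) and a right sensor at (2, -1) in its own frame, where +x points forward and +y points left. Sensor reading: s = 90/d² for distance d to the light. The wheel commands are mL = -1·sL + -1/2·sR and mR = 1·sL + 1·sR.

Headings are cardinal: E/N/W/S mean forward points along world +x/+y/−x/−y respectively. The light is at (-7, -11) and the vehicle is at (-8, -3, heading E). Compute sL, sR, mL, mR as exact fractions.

left sensor world pos  = (-6, -2); dL² = 82
right sensor world pos = (-6, -4); dR² = 50
sL = 90/82 = 45/41
sR = 90/50 = 9/5
mL = -1·sL + -1/2·sR = -819/410
mR = 1·sL + 1·sR = 594/205

45/41 9/5 -819/410 594/205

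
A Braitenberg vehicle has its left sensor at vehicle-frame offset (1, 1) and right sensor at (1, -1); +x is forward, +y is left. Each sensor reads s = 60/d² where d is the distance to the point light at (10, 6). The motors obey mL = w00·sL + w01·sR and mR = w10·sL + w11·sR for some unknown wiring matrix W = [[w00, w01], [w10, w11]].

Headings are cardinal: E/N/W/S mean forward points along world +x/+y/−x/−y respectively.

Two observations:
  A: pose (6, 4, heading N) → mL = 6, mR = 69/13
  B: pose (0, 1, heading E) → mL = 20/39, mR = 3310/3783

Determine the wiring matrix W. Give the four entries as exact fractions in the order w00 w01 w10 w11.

0 1 1 1/2

obs A: pose=(6,4,N) → sL=30/13, sR=6, mL=6, mR=69/13
obs B: pose=(0,1,E) → sL=60/97, sR=20/39, mL=20/39, mR=3310/3783
sensor matrix S = [[30/13, 6], [60/97, 20/39]]; det S = -41440/16393
solve [mL_A; mL_B] = S·[w00; w01] and [mR_A; mR_B] = S·[w10; w11]:
  w00 = 0, w01 = 1, w10 = 1, w11 = 1/2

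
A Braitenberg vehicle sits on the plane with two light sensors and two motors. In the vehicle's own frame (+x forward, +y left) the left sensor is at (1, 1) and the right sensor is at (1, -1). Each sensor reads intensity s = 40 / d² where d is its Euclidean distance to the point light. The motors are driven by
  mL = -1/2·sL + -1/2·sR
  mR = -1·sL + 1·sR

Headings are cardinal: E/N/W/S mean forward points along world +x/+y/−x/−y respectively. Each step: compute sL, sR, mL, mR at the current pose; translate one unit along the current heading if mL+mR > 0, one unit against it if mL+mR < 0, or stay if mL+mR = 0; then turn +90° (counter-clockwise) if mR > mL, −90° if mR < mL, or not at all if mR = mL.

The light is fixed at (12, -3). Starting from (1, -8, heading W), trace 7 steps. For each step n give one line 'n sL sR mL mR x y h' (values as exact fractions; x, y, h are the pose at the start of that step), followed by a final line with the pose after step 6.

n=0: pose=(1,-8,W); sL=2/9, sR=1/4; mL=-17/72, mR=1/36; mL+mR=-5/24 → advance -1; mR−mL=19/72 → turn +1·90°
n=1: pose=(2,-8,S); sL=40/117, sR=40/157; mL=-5480/18369, mR=-1600/18369; mL+mR=-2360/6123 → advance -1; mR−mL=3880/18369 → turn +1·90°
n=2: pose=(2,-7,E); sL=4/9, sR=20/53; mL=-196/477, mR=-32/477; mL+mR=-76/159 → advance -1; mR−mL=164/477 → turn +1·90°
n=3: pose=(1,-7,N); sL=40/153, sR=40/109; mL=-5240/16677, mR=1760/16677; mL+mR=-1160/5559 → advance -1; mR−mL=7000/16677 → turn +1·90°
n=4: pose=(1,-8,W); sL=2/9, sR=1/4; mL=-17/72, mR=1/36; mL+mR=-5/24 → advance -1; mR−mL=19/72 → turn +1·90°
n=5: pose=(2,-8,S); sL=40/117, sR=40/157; mL=-5480/18369, mR=-1600/18369; mL+mR=-2360/6123 → advance -1; mR−mL=3880/18369 → turn +1·90°
n=6: pose=(2,-7,E); sL=4/9, sR=20/53; mL=-196/477, mR=-32/477; mL+mR=-76/159 → advance -1; mR−mL=164/477 → turn +1·90°

0 2/9 1/4 -17/72 1/36 1 -8 W
1 40/117 40/157 -5480/18369 -1600/18369 2 -8 S
2 4/9 20/53 -196/477 -32/477 2 -7 E
3 40/153 40/109 -5240/16677 1760/16677 1 -7 N
4 2/9 1/4 -17/72 1/36 1 -8 W
5 40/117 40/157 -5480/18369 -1600/18369 2 -8 S
6 4/9 20/53 -196/477 -32/477 2 -7 E
final 1 -7 N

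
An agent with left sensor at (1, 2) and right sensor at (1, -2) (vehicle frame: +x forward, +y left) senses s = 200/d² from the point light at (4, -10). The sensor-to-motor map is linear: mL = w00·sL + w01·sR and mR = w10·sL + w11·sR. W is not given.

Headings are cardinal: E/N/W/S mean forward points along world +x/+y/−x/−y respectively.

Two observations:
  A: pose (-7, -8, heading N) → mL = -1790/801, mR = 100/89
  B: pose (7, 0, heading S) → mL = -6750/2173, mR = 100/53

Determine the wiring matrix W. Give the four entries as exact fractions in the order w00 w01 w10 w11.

-1 -1/2 1 0

obs A: pose=(-7,-8,N) → sL=100/89, sR=20/9, mL=-1790/801, mR=100/89
obs B: pose=(7,0,S) → sL=100/53, sR=100/41, mL=-6750/2173, mR=100/53
sensor matrix S = [[100/89, 20/9], [100/53, 100/41]]; det S = -2528000/1740573
solve [mL_A; mL_B] = S·[w00; w01] and [mR_A; mR_B] = S·[w10; w11]:
  w00 = -1, w01 = -1/2, w10 = 1, w11 = 0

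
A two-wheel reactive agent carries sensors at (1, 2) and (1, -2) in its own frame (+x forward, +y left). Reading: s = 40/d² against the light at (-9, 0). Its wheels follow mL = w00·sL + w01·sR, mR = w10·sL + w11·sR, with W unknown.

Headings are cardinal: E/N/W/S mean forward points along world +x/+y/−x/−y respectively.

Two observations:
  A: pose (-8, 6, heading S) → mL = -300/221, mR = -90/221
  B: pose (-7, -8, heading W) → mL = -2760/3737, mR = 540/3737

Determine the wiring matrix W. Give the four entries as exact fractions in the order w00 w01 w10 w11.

obs A: pose=(-8,6,S) → sL=20/17, sR=20/13, mL=-300/221, mR=-90/221
obs B: pose=(-7,-8,W) → sL=40/101, sR=40/37, mL=-2760/3737, mR=540/3737
sensor matrix S = [[20/17, 20/13], [40/101, 40/37]]; det S = 547200/825877
solve [mL_A; mL_B] = S·[w00; w01] and [mR_A; mR_B] = S·[w10; w11]:
  w00 = -1/2, w01 = -1/2, w10 = -1, w11 = 1/2

-1/2 -1/2 -1 1/2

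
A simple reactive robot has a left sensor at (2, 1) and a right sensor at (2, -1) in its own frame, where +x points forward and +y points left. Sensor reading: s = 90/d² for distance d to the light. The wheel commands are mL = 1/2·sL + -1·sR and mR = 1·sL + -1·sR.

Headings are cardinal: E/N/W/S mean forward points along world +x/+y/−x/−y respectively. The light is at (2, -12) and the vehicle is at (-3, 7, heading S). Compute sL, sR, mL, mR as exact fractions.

left sensor world pos  = (-2, 5); dL² = 305
right sensor world pos = (-4, 5); dR² = 325
sL = 90/305 = 18/61
sR = 90/325 = 18/65
mL = 1/2·sL + -1·sR = -513/3965
mR = 1·sL + -1·sR = 72/3965

18/61 18/65 -513/3965 72/3965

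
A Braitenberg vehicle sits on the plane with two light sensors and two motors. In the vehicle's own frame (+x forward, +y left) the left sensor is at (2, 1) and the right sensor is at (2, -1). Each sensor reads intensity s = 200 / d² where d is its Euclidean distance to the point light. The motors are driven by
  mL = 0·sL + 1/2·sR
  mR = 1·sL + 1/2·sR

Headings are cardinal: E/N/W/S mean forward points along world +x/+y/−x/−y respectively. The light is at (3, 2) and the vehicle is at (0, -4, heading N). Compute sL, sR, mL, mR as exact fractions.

left sensor world pos  = (-1, -2); dL² = 32
right sensor world pos = (1, -2); dR² = 20
sL = 200/32 = 25/4
sR = 200/20 = 10
mL = 0·sL + 1/2·sR = 5
mR = 1·sL + 1/2·sR = 45/4

25/4 10 5 45/4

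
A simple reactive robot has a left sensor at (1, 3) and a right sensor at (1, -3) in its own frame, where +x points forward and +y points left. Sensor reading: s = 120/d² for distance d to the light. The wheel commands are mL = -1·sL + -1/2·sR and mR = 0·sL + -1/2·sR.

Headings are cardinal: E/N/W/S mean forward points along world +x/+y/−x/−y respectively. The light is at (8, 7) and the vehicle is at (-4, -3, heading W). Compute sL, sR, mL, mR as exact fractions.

left sensor world pos  = (-5, -6); dL² = 338
right sensor world pos = (-5, 0); dR² = 218
sL = 120/338 = 60/169
sR = 120/218 = 60/109
mL = -1·sL + -1/2·sR = -11610/18421
mR = 0·sL + -1/2·sR = -30/109

60/169 60/109 -11610/18421 -30/109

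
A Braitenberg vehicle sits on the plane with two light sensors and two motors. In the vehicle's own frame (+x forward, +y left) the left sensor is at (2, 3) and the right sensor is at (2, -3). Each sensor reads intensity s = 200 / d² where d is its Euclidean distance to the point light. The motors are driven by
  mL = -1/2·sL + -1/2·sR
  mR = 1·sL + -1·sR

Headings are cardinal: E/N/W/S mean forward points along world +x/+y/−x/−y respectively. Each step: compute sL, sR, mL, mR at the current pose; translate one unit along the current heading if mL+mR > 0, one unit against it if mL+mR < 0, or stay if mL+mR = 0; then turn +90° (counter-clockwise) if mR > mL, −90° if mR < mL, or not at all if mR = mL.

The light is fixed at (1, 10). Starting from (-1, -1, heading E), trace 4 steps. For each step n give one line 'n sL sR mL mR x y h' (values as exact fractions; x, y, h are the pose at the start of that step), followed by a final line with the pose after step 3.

0 25/8 50/49 -1625/784 825/392 -1 -1 E
1 200/97 40/17 -3640/1649 -480/1649 0 -1 N
2 100/117 20/9 -20/13 -160/117 0 -2 W
3 40/41 40/41 -40/41 0 1 -2 S
final 1 -1 E

n=0: pose=(-1,-1,E); sL=25/8, sR=50/49; mL=-1625/784, mR=825/392; mL+mR=25/784 → advance +1; mR−mL=3275/784 → turn +1·90°
n=1: pose=(0,-1,N); sL=200/97, sR=40/17; mL=-3640/1649, mR=-480/1649; mL+mR=-4120/1649 → advance -1; mR−mL=3160/1649 → turn +1·90°
n=2: pose=(0,-2,W); sL=100/117, sR=20/9; mL=-20/13, mR=-160/117; mL+mR=-340/117 → advance -1; mR−mL=20/117 → turn +1·90°
n=3: pose=(1,-2,S); sL=40/41, sR=40/41; mL=-40/41, mR=0; mL+mR=-40/41 → advance -1; mR−mL=40/41 → turn +1·90°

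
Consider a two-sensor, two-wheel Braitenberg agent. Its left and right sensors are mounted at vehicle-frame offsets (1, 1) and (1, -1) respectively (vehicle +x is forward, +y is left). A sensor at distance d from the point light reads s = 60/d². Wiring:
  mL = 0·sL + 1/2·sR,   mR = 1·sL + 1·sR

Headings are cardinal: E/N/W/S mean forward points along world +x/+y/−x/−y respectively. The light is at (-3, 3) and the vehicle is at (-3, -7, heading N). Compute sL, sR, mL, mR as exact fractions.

30/41 30/41 15/41 60/41

left sensor world pos  = (-4, -6); dL² = 82
right sensor world pos = (-2, -6); dR² = 82
sL = 60/82 = 30/41
sR = 60/82 = 30/41
mL = 0·sL + 1/2·sR = 15/41
mR = 1·sL + 1·sR = 60/41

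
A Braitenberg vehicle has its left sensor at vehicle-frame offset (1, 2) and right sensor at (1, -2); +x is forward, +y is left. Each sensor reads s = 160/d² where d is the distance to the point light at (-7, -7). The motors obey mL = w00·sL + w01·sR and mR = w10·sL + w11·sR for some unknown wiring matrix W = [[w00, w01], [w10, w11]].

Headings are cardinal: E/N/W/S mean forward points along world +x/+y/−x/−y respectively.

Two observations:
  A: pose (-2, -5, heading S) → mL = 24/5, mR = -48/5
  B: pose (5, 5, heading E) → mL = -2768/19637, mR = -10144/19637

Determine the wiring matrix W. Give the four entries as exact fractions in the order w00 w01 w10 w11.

obs A: pose=(-2,-5,S) → sL=16/5, sR=16, mL=24/5, mR=-48/5
obs B: pose=(5,5,E) → sL=32/73, sR=160/269, mL=-2768/19637, mR=-10144/19637
sensor matrix S = [[16/5, 16], [32/73, 160/269]]; det S = -100352/19637
solve [mL_A; mL_B] = S·[w00; w01] and [mR_A; mR_B] = S·[w10; w11]:
  w00 = -1, w01 = 1/2, w10 = -1/2, w11 = -1/2

-1 1/2 -1/2 -1/2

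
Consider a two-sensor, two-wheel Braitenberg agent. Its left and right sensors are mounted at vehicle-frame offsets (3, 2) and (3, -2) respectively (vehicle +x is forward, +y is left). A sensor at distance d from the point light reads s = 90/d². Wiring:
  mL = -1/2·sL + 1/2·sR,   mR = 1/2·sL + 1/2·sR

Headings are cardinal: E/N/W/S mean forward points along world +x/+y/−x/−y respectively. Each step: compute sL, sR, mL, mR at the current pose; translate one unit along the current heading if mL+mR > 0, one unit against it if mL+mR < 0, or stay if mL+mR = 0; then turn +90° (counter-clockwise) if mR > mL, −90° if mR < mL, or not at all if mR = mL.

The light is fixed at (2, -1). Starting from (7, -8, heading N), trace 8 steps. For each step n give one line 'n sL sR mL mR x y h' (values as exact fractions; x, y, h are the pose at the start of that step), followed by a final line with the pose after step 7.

0 18/5 18/13 -72/65 162/65 7 -8 N
1 45/34 9/2 27/17 99/34 7 -7 W
2 10/13 18/17 32/221 202/221 6 -7 S
3 45/37 9/13 -126/481 459/481 6 -8 E
4 18/5 18/13 -72/65 162/65 7 -8 N
5 45/34 9/2 27/17 99/34 7 -7 W
6 10/13 18/17 32/221 202/221 6 -7 S
7 45/37 9/13 -126/481 459/481 6 -8 E
final 7 -8 N

n=0: pose=(7,-8,N); sL=18/5, sR=18/13; mL=-72/65, mR=162/65; mL+mR=18/13 → advance +1; mR−mL=18/5 → turn +1·90°
n=1: pose=(7,-7,W); sL=45/34, sR=9/2; mL=27/17, mR=99/34; mL+mR=9/2 → advance +1; mR−mL=45/34 → turn +1·90°
n=2: pose=(6,-7,S); sL=10/13, sR=18/17; mL=32/221, mR=202/221; mL+mR=18/17 → advance +1; mR−mL=10/13 → turn +1·90°
n=3: pose=(6,-8,E); sL=45/37, sR=9/13; mL=-126/481, mR=459/481; mL+mR=9/13 → advance +1; mR−mL=45/37 → turn +1·90°
n=4: pose=(7,-8,N); sL=18/5, sR=18/13; mL=-72/65, mR=162/65; mL+mR=18/13 → advance +1; mR−mL=18/5 → turn +1·90°
n=5: pose=(7,-7,W); sL=45/34, sR=9/2; mL=27/17, mR=99/34; mL+mR=9/2 → advance +1; mR−mL=45/34 → turn +1·90°
n=6: pose=(6,-7,S); sL=10/13, sR=18/17; mL=32/221, mR=202/221; mL+mR=18/17 → advance +1; mR−mL=10/13 → turn +1·90°
n=7: pose=(6,-8,E); sL=45/37, sR=9/13; mL=-126/481, mR=459/481; mL+mR=9/13 → advance +1; mR−mL=45/37 → turn +1·90°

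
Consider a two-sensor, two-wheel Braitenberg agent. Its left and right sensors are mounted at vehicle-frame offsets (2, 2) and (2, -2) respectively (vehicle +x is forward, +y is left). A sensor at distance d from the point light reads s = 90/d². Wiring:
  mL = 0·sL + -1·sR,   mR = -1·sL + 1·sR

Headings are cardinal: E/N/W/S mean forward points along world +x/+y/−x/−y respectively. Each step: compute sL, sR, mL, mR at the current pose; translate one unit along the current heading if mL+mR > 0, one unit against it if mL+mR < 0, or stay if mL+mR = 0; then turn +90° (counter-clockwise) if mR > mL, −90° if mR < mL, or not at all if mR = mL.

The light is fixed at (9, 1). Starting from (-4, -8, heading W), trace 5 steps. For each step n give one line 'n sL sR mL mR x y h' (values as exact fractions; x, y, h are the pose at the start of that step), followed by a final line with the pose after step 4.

0 45/173 45/137 -45/137 1620/23701 -4 -8 W
1 90/221 90/317 -90/317 -8640/70057 -3 -8 S
2 45/68 9/20 -9/20 -18/85 -3 -7 E
3 10/29 90/157 -90/157 1040/4553 -4 -7 N
4 45/173 45/137 -45/137 1620/23701 -4 -8 W
final -3 -8 S

n=0: pose=(-4,-8,W); sL=45/173, sR=45/137; mL=-45/137, mR=1620/23701; mL+mR=-45/173 → advance -1; mR−mL=9405/23701 → turn +1·90°
n=1: pose=(-3,-8,S); sL=90/221, sR=90/317; mL=-90/317, mR=-8640/70057; mL+mR=-90/221 → advance -1; mR−mL=11250/70057 → turn +1·90°
n=2: pose=(-3,-7,E); sL=45/68, sR=9/20; mL=-9/20, mR=-18/85; mL+mR=-45/68 → advance -1; mR−mL=81/340 → turn +1·90°
n=3: pose=(-4,-7,N); sL=10/29, sR=90/157; mL=-90/157, mR=1040/4553; mL+mR=-10/29 → advance -1; mR−mL=3650/4553 → turn +1·90°
n=4: pose=(-4,-8,W); sL=45/173, sR=45/137; mL=-45/137, mR=1620/23701; mL+mR=-45/173 → advance -1; mR−mL=9405/23701 → turn +1·90°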